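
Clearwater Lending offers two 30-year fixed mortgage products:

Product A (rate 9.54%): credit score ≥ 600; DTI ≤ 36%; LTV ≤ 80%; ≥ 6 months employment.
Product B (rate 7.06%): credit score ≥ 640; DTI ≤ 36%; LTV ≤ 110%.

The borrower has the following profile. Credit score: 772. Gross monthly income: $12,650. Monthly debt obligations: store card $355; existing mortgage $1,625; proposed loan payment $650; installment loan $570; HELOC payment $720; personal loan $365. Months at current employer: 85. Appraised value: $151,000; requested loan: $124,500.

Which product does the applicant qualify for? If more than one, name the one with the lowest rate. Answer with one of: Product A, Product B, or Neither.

Product B

Total debts = (355 + 1,625 + 650 + 570 + 720 + 365) = 4,285; DTI = 4,285/12,650 = 33.9%.
LTV = 124,500/151,000 = 82.5%.
Product A: score 772 ≥ 600; DTI 33.9% ≤ 36%; LTV 82.5% > 80%; employment 85 ≥ 6 mo → does not qualify.
Product B: score 772 ≥ 640; DTI 33.9% ≤ 36%; LTV 82.5% ≤ 110% → qualifies.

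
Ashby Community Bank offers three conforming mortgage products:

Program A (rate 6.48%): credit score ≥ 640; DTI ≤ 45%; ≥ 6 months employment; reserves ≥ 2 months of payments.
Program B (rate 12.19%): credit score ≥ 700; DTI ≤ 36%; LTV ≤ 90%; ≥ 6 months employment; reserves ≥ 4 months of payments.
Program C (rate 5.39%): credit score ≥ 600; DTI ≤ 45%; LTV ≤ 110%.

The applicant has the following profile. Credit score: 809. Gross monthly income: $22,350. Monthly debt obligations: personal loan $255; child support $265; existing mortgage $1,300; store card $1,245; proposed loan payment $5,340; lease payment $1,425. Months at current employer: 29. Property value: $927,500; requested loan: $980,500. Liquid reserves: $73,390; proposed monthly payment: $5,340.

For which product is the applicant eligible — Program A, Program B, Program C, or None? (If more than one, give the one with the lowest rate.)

Program C

Total debts = (255 + 265 + 1,300 + 1,245 + 5,340 + 1,425) = 9,830; DTI = 9,830/22,350 = 44%.
LTV = 980,500/927,500 = 105.7%.
Reserves = 73,390/5,340 = 13.7 months.
Program A: score 809 ≥ 640; DTI 44% ≤ 45%; employment 29 ≥ 6 mo; reserves 13.7 ≥ 2 mo → qualifies.
Program B: score 809 ≥ 700; DTI 44% > 36%; LTV 105.7% > 90%; employment 29 ≥ 6 mo; reserves 13.7 ≥ 4 mo → does not qualify.
Program C: score 809 ≥ 600; DTI 44% ≤ 45%; LTV 105.7% ≤ 110% → qualifies.
Qualifying: Program A, Program C. Lowest rate is 5.39% → Program C.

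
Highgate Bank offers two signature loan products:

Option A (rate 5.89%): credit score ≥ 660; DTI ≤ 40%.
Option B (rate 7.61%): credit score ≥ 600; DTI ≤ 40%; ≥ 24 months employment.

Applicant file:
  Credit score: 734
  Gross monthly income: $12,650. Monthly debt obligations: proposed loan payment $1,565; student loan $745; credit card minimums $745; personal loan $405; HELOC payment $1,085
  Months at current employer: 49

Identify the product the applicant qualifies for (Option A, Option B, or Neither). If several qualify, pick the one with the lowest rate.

Option A

Total debts = (1,565 + 745 + 745 + 405 + 1,085) = 4,545; DTI = 4,545/12,650 = 35.9%.
Option A: score 734 ≥ 660; DTI 35.9% ≤ 40% → qualifies.
Option B: score 734 ≥ 600; DTI 35.9% ≤ 40%; employment 49 ≥ 24 mo → qualifies.
Qualifying: Option A, Option B. Lowest rate is 5.89% → Option A.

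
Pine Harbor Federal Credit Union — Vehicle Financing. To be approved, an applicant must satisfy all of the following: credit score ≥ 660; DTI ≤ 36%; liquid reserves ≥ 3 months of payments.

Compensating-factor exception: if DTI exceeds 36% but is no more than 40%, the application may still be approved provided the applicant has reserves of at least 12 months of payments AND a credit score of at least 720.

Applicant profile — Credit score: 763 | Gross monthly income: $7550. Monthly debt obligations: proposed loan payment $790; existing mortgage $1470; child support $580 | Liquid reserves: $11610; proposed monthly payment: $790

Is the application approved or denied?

Approved

Credit score 763 ≥ 660 (meets base)
Total debts = (790 + 1,470 + 580) = 2,840. DTI: 2,840 ÷ 7,550 = 37.6%, over the 36% base limit.
Liquid reserves cover 11,610/790 = 14.7 months — ≥ 3 required
DTI 37.6% is within the 36%–40% exception band; checking compensating factors.
Override check — reserves: 14.7 mo (ok); score: 763 (ok).
Both compensating conditions met → exception applies.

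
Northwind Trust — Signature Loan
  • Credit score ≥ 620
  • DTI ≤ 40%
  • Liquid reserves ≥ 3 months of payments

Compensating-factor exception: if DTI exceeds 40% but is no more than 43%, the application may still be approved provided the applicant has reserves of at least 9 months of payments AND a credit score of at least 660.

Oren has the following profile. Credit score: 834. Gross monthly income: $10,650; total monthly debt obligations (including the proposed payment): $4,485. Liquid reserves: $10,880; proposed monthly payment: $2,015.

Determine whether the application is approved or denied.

Denied

Credit score 834 ≥ 620 (meets base)
DTI: 4,485 ÷ 10,650 = 42.1%, over the 40% base limit.
Liquid reserves cover 10,880/2,015 = 5.4 months — ≥ 3 required
DTI 42.1% is within the 40%–43% exception band; checking compensating factors.
Override check — reserves: 5.4 mo (short of 9); score: 834 (ok).
Compensating-factor requirement not fully met.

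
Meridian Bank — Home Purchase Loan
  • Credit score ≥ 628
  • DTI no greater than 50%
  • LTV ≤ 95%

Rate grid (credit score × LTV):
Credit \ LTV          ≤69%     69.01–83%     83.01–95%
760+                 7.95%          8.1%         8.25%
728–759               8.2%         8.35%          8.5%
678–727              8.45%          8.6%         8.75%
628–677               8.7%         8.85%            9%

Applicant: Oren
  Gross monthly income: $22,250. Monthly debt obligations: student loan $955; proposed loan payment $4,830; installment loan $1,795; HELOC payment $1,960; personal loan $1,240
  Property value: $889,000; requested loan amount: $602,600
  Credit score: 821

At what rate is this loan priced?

7.95%

Credit score 821 ≥ 628; Total monthly debts = (955 + 4,830 + 1,795 + 1,960 + 1,240) = 10,780. DTI = 10,780/22,250 = 48.4% ≤ 50%
LTV: 602,600 ÷ 889,000 = 67.8%, within 95% cap
Score 821 is in the 760+ band; LTV 67.8% is in the ≤69% band → 7.95%.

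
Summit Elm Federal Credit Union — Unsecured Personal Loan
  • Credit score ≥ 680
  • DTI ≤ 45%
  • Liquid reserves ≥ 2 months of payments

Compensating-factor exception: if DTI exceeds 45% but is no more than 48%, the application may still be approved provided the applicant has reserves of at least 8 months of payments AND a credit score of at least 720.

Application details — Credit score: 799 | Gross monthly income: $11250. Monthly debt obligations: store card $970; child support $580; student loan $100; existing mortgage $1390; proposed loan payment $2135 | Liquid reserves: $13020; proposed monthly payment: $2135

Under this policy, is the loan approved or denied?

Denied

Credit score 799 ≥ 680 (meets base)
Total debts = (970 + 580 + 100 + 1,390 + 2,135) = 5,175. DTI = 5,175/11,250 = 46% > 45% — standard DTI limit exceeded.
Reserves = 13,020/2,135 = 6.1 months ≥ 2
DTI 46% is within the 45%–48% exception band; checking compensating factors.
Reserves 6.1 < 8 months; credit score 799 ≥ 720.
Override conditions not both satisfied; exception does not apply.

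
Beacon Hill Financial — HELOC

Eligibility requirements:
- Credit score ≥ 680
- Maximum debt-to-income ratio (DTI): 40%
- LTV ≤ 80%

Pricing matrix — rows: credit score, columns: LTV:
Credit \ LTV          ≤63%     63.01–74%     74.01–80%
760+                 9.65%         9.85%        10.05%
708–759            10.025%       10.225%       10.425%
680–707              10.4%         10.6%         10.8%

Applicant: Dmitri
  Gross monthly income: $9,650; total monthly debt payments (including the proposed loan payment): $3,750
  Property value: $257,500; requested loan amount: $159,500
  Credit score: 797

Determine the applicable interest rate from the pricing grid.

Credit score 797 ≥ 680; DTI: 3,750 ÷ 9,650 = 38.9%, within the 40% cap
LTV = 159,500/257,500 = 61.9% ≤ 80%
Score 797 is in the 760+ band; LTV 61.9% is in the ≤63% band → 9.65%.

9.65%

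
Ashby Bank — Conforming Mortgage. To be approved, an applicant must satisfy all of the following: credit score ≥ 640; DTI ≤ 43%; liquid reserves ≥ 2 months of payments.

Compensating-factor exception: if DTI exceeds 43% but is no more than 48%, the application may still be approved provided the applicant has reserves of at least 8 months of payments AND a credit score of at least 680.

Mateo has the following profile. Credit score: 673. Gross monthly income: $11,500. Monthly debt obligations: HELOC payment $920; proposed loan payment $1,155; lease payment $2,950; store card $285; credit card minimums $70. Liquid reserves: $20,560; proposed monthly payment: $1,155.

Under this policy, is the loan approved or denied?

Credit score 673 ≥ 640 (meets base)
Total debts = (920 + 1,155 + 2,950 + 285 + 70) = 5,380. DTI = 5,380/11,500 = 46.8% > 43% — standard DTI limit exceeded.
Liquid reserves cover 20,560/1,155 = 17.8 months — ≥ 2 required
46.8% falls in the override range (43%–48%), so the compensating-factor test applies.
Reserves 17.8 ≥ 8 months; credit score 673 < 680.
Compensating-factor requirement not fully met.

Denied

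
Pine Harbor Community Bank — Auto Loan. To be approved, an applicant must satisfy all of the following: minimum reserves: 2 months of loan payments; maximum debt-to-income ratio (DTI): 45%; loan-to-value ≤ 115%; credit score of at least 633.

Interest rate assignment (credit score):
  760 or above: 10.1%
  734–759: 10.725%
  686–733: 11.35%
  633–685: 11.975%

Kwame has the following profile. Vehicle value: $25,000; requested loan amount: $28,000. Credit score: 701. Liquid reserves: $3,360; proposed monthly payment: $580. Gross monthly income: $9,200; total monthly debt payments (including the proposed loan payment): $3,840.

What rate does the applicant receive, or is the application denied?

Credit score 701 ≥ 633 (meets minimum)
Reserves: 3,360 ÷ 580 = 5.8 months (meets 2-month minimum)
LTV = 28,000/25,000 = 112% ≤ 115%
DTI = 3,840/9,200 = 41.7% ≤ 45%
All requirements met. Score 701 falls in the 686–733 tier → 11.35%.

Approved at 11.35%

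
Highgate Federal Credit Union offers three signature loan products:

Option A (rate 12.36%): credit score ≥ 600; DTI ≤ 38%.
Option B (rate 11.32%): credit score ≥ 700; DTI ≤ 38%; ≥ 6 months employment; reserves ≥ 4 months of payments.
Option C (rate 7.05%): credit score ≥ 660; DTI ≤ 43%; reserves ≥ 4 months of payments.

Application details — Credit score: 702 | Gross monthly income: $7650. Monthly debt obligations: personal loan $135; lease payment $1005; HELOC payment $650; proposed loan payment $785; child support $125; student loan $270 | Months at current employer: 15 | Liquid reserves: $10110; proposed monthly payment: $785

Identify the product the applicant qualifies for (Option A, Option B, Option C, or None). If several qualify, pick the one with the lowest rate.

Total debts = (135 + 1,005 + 650 + 785 + 125 + 270) = 2,970; DTI = 2,970/7,650 = 38.8%.
Reserves = 10,110/785 = 12.9 months.
Option A: score 702 ≥ 600; DTI 38.8% > 38% → does not qualify.
Option B: score 702 ≥ 700; DTI 38.8% > 38%; employment 15 ≥ 6 mo; reserves 12.9 ≥ 4 mo → does not qualify.
Option C: score 702 ≥ 660; DTI 38.8% ≤ 43%; reserves 12.9 ≥ 4 mo → qualifies.

Option C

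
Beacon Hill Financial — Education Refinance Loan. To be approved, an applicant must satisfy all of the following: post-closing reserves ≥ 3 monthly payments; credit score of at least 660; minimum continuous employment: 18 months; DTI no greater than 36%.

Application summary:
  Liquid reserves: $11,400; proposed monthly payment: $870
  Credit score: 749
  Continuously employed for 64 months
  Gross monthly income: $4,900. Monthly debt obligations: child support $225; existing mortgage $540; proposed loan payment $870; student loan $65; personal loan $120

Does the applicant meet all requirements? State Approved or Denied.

Denied

Reserves: 11,400 ÷ 870 = 13.1 months (meets 3-month minimum)
Credit score 749 ≥ 660 (meets)
Employment 64 ≥ 18 months
Total monthly debts = (225 + 540 + 870 + 65 + 120) = 1,820. Debt-to-income = 1,820/4,900 = 37.1% — over 36% limit
Fails on DTI.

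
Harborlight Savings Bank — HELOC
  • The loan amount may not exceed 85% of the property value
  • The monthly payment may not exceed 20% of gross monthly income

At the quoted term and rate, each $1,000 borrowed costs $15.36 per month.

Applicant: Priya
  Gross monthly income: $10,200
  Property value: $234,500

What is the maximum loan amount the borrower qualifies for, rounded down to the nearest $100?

$132,800

Payment cap: 20% × $10,200 = $2,040/month.
At $15.36 per $1,000, that supports 2,040/15.36 × 1,000 ≈ $132,812 → $132,800.
LTV cap: 85% × $234,500 = $199,325 → $199,300.
Binding constraint: payment-to-income.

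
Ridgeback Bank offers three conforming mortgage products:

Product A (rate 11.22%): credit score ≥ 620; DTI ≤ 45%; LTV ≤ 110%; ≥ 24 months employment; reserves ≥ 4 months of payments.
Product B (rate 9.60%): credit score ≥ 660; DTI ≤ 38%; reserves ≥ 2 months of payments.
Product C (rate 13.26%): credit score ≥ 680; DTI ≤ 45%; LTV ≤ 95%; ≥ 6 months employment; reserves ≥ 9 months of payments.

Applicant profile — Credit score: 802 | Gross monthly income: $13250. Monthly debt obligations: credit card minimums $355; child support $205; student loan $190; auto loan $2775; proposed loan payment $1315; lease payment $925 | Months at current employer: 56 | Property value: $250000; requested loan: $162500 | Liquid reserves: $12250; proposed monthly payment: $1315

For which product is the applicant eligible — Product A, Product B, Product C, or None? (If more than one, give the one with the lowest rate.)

Total debts = (355 + 205 + 190 + 2,775 + 1,315 + 925) = 5,765; DTI = 5,765/13,250 = 43.5%.
LTV = 162,500/250,000 = 65%.
Reserves = 12,250/1,315 = 9.3 months.
Product A: score 802 ≥ 620; DTI 43.5% ≤ 45%; LTV 65% ≤ 110%; employment 56 ≥ 24 mo; reserves 9.3 ≥ 4 mo → qualifies.
Product B: score 802 ≥ 660; DTI 43.5% > 38%; reserves 9.3 ≥ 2 mo → does not qualify.
Product C: score 802 ≥ 680; DTI 43.5% ≤ 45%; LTV 65% ≤ 95%; employment 56 ≥ 6 mo; reserves 9.3 ≥ 9 mo → qualifies.
Qualifying: Product A, Product C. Lowest rate is 11.22% → Product A.

Product A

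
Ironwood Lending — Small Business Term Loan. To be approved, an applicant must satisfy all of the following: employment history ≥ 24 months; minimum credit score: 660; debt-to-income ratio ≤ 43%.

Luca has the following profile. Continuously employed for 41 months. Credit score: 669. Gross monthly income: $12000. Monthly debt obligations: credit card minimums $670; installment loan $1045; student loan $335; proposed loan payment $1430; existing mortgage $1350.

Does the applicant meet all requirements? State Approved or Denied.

Approved

Employment 41 ≥ 24 months
Credit score 669 ≥ 660 (meets)
Total monthly debts = (670 + 1,045 + 335 + 1,430 + 1,350) = 4,830. DTI = 4,830/12,000 = 40.2% ≤ 43%
All criteria satisfied.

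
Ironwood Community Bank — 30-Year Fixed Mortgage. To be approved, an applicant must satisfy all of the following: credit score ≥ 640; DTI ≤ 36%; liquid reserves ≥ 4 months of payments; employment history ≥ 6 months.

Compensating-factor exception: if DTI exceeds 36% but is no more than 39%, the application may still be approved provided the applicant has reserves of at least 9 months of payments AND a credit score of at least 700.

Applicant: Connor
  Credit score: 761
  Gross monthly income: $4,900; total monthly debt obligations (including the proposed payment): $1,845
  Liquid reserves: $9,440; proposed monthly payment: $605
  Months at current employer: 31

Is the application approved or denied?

Approved

Credit score 761 ≥ 640 (meets base)
DTI: 1,845 ÷ 4,900 = 37.7%, over the 36% base limit.
Reserves: 9,440 ÷ 605 = 15.6 months (meets 4-month minimum)
Employment 31 ≥ 6 months
37.7% falls in the override range (36%–39%), so the compensating-factor test applies.
Override check — reserves: 15.6 mo (ok); score: 761 (ok).
Both compensating conditions met → exception applies.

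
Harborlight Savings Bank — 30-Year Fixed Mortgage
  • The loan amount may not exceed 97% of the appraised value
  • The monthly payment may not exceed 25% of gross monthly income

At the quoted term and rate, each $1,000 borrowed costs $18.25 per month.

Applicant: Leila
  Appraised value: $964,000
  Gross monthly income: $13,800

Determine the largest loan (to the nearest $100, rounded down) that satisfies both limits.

Payment cap: 25% × $13,800 = $3,450/month.
At $18.25 per $1,000, that supports 3,450/18.25 × 1,000 ≈ $189,041 → $189,000.
LTV cap: 97% × $964,000 = $935,080 → $935,000.
Binding constraint: payment-to-income.

$189,000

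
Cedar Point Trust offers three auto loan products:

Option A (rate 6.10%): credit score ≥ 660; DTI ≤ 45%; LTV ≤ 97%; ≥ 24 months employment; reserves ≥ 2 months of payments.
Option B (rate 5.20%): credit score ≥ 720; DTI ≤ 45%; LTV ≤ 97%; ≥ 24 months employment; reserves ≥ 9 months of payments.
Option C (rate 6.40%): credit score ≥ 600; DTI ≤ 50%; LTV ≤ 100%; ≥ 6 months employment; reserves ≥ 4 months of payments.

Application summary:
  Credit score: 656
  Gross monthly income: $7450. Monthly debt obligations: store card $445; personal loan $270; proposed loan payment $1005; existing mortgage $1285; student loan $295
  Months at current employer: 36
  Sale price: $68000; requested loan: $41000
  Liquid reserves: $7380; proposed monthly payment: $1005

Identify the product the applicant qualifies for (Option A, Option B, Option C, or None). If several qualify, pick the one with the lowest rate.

Option C

Total debts = (445 + 270 + 1,005 + 1,285 + 295) = 3,300; DTI = 3,300/7,450 = 44.3%.
LTV = 41,000/68,000 = 60.3%.
Reserves = 7,380/1,005 = 7.3 months.
Option A: score 656 < 660; DTI 44.3% ≤ 45%; LTV 60.3% ≤ 97%; employment 36 ≥ 24 mo; reserves 7.3 ≥ 2 mo → does not qualify.
Option B: score 656 < 720; DTI 44.3% ≤ 45%; LTV 60.3% ≤ 97%; employment 36 ≥ 24 mo; reserves 7.3 < 9 mo → does not qualify.
Option C: score 656 ≥ 600; DTI 44.3% ≤ 50%; LTV 60.3% ≤ 100%; employment 36 ≥ 6 mo; reserves 7.3 ≥ 4 mo → qualifies.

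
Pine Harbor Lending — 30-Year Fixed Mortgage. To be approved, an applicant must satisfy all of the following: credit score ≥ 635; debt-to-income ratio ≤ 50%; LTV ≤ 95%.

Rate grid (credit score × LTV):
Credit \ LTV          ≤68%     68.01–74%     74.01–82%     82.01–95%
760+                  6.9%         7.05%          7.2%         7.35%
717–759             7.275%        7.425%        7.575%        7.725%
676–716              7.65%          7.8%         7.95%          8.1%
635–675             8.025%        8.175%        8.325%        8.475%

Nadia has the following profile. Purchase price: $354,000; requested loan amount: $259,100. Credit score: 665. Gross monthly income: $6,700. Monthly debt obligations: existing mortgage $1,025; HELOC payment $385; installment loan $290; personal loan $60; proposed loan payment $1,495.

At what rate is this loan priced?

8.175%

Credit score 665 ≥ 635; Total monthly debts = (1,025 + 385 + 290 + 60 + 1,495) = 3,255. DTI: 3,255 ÷ 6,700 = 48.6%, within the 50% cap
LTV = 259,100/354,000 = 73.2% ≤ 95%
Row: 665 falls in 635–675. Column: 73.2% falls in 68.01–74%. Rate = 8.175%.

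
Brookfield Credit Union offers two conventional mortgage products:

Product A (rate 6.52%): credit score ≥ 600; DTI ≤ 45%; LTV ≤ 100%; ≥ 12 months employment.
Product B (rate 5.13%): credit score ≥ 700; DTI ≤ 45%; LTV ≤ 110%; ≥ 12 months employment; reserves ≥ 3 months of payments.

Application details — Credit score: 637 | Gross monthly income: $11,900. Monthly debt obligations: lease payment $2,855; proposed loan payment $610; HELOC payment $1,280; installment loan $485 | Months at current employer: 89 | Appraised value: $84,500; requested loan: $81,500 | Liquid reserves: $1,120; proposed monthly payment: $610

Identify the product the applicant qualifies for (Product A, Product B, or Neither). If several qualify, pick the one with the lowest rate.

Product A

Total debts = (2,855 + 610 + 1,280 + 485) = 5,230; DTI = 5,230/11,900 = 43.9%.
LTV = 81,500/84,500 = 96.4%.
Reserves = 1,120/610 = 1.8 months.
Product A: score 637 ≥ 600; DTI 43.9% ≤ 45%; LTV 96.4% ≤ 100%; employment 89 ≥ 12 mo → qualifies.
Product B: score 637 < 700; DTI 43.9% ≤ 45%; LTV 96.4% ≤ 110%; employment 89 ≥ 12 mo; reserves 1.8 < 3 mo → does not qualify.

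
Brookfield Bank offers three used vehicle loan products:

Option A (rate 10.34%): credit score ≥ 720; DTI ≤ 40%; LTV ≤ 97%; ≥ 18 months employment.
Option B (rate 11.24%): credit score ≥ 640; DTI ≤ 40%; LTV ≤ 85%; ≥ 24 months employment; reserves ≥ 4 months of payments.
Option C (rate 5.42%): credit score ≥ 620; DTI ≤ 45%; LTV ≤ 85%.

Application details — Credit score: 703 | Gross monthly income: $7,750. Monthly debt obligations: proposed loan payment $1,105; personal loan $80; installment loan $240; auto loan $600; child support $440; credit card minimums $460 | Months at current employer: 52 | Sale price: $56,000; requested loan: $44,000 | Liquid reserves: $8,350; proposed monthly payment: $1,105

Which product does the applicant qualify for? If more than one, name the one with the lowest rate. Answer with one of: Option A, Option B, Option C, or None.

Option C

Total debts = (1,105 + 80 + 240 + 600 + 440 + 460) = 2,925; DTI = 2,925/7,750 = 37.7%.
LTV = 44,000/56,000 = 78.6%.
Reserves = 8,350/1,105 = 7.6 months.
Option A: score 703 < 720; DTI 37.7% ≤ 40%; LTV 78.6% ≤ 97%; employment 52 ≥ 18 mo → does not qualify.
Option B: score 703 ≥ 640; DTI 37.7% ≤ 40%; LTV 78.6% ≤ 85%; employment 52 ≥ 24 mo; reserves 7.6 ≥ 4 mo → qualifies.
Option C: score 703 ≥ 620; DTI 37.7% ≤ 45%; LTV 78.6% ≤ 85% → qualifies.
Qualifying: Option B, Option C. Lowest rate is 5.42% → Option C.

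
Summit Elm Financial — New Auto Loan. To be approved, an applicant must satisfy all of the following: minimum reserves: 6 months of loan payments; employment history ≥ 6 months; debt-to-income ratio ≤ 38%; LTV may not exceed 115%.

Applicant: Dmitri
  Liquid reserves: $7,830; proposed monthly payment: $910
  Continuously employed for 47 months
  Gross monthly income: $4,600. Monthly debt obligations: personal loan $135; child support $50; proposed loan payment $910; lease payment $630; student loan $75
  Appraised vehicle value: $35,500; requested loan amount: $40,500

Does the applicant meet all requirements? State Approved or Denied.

Liquid reserves cover 7,830/910 = 8.6 months — ≥ 6 required
Employment 47 ≥ 6 months
Total monthly debts = (135 + 50 + 910 + 630 + 75) = 1,800. DTI: 1,800 ÷ 4,600 = 39.1%, exceeds the 38% cap
LTV: 40,500 ÷ 35,500 = 114.1%, within 115% cap
Fails on DTI.

Denied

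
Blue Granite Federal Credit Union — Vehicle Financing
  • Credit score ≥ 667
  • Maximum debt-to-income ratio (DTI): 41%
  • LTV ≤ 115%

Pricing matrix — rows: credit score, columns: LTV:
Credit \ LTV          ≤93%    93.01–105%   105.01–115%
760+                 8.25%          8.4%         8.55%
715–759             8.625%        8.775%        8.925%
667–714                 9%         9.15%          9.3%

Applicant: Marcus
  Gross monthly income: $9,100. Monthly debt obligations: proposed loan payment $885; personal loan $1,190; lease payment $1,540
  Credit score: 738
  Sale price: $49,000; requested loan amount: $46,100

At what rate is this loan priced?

Credit score 738 ≥ 667; Total monthly debts = (885 + 1,190 + 1,540) = 3,615. DTI: 3,615 ÷ 9,100 = 39.7%, within the 41% cap
Loan-to-value = 46,100/49,000 = 94.1% — pass (115% max)
Score 738 is in the 715–759 band; LTV 94.1% is in the 93.01–105% band → 8.775%.

8.775%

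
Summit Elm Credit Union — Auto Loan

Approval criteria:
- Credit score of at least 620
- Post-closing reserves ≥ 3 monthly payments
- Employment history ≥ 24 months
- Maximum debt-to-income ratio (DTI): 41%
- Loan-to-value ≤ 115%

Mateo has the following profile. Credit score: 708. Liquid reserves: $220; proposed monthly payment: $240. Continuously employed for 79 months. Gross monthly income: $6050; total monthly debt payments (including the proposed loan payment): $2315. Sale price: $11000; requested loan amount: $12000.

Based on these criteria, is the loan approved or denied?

Credit score 708 ≥ 620 (meets)
Reserves = 220/240 = 0.9 months < 3
Employment 79 ≥ 24 months
DTI: 2,315 ÷ 6,050 = 38.3%, within the 41% cap
LTV = 12,000/11,000 = 109.1% ≤ 115%
Fails on reserves.

Denied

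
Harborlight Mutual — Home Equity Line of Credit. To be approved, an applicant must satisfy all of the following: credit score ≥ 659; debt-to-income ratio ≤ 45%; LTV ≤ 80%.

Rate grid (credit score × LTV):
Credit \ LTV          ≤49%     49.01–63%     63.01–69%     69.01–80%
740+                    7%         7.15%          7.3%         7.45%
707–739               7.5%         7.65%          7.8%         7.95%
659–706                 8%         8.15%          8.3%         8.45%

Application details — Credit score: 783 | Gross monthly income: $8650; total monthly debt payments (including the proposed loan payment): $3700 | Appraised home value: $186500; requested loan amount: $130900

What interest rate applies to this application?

Credit score 783 ≥ 659; DTI: 3,700 ÷ 8,650 = 42.8%, within the 45% cap
Loan-to-value = 130,900/186,500 = 70.2% — pass (80% max)
Score 783 is in the 740+ band; LTV 70.2% is in the 69.01–80% band → 7.45%.

7.45%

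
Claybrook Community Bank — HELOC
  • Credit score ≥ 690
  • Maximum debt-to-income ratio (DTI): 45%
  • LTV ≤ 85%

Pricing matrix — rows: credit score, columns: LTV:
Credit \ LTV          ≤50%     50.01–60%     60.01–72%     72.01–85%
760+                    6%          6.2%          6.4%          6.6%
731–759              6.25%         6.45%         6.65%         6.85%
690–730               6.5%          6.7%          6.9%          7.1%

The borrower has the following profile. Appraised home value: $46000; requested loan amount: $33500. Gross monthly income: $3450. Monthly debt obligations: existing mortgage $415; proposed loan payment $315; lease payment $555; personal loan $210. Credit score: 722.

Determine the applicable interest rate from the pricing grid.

7.1%

Credit score 722 ≥ 690; Total monthly debts = (415 + 315 + 555 + 210) = 1,495. DTI: 1,495 ÷ 3,450 = 43.3%, within the 45% cap
LTV = 33,500/46,000 = 72.8% ≤ 85%
Score 722 is in the 690–730 band; LTV 72.8% is in the 72.01–85% band → 7.1%.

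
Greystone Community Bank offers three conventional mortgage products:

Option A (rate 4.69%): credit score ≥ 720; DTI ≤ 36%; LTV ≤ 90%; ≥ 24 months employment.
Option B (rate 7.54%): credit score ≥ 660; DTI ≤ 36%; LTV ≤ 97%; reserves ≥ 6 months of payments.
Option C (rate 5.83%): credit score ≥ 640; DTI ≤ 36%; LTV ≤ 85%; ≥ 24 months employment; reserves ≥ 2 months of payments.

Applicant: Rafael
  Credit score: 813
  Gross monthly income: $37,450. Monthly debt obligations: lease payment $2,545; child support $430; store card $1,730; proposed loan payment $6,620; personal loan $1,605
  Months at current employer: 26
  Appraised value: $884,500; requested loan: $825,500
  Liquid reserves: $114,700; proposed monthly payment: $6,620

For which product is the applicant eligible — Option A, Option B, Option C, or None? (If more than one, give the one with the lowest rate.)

Total debts = (2,545 + 430 + 1,730 + 6,620 + 1,605) = 12,930; DTI = 12,930/37,450 = 34.5%.
LTV = 825,500/884,500 = 93.3%.
Reserves = 114,700/6,620 = 17.3 months.
Option A: score 813 ≥ 720; DTI 34.5% ≤ 36%; LTV 93.3% > 90%; employment 26 ≥ 24 mo → does not qualify.
Option B: score 813 ≥ 660; DTI 34.5% ≤ 36%; LTV 93.3% ≤ 97%; reserves 17.3 ≥ 6 mo → qualifies.
Option C: score 813 ≥ 640; DTI 34.5% ≤ 36%; LTV 93.3% > 85%; employment 26 ≥ 24 mo; reserves 17.3 ≥ 2 mo → does not qualify.

Option B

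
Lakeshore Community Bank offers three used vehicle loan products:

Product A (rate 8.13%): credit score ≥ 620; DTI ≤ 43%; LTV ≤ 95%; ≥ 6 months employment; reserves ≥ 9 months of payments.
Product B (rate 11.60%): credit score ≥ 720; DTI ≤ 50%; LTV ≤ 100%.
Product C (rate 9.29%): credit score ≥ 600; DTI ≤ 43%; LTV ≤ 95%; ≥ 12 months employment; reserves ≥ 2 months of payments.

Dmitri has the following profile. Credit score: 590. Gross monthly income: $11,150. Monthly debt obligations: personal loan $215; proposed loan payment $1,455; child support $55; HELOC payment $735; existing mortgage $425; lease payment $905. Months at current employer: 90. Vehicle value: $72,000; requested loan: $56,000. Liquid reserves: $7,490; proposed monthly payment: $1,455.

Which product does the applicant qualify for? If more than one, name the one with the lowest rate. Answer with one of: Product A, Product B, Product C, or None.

None

Total debts = (215 + 1,455 + 55 + 735 + 425 + 905) = 3,790; DTI = 3,790/11,150 = 34%.
LTV = 56,000/72,000 = 77.8%.
Reserves = 7,490/1,455 = 5.1 months.
Product A: score 590 < 620; DTI 34% ≤ 43%; LTV 77.8% ≤ 95%; employment 90 ≥ 6 mo; reserves 5.1 < 9 mo → does not qualify.
Product B: score 590 < 720; DTI 34% ≤ 50%; LTV 77.8% ≤ 100% → does not qualify.
Product C: score 590 < 600; DTI 34% ≤ 43%; LTV 77.8% ≤ 95%; employment 90 ≥ 12 mo; reserves 5.1 ≥ 2 mo → does not qualify.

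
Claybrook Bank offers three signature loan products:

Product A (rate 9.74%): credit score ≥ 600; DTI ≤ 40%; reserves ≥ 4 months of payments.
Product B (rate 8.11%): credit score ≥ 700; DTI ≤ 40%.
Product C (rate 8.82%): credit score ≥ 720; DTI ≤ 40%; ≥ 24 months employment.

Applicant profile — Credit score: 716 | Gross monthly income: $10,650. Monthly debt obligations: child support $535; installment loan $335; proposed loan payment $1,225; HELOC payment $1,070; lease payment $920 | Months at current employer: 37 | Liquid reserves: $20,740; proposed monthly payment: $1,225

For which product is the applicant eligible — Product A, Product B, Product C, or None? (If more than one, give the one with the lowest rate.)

Total debts = (535 + 335 + 1,225 + 1,070 + 920) = 4,085; DTI = 4,085/10,650 = 38.4%.
Reserves = 20,740/1,225 = 16.9 months.
Product A: score 716 ≥ 600; DTI 38.4% ≤ 40%; reserves 16.9 ≥ 4 mo → qualifies.
Product B: score 716 ≥ 700; DTI 38.4% ≤ 40% → qualifies.
Product C: score 716 < 720; DTI 38.4% ≤ 40%; employment 37 ≥ 24 mo → does not qualify.
Qualifying: Product A, Product B. Lowest rate is 8.11% → Product B.

Product B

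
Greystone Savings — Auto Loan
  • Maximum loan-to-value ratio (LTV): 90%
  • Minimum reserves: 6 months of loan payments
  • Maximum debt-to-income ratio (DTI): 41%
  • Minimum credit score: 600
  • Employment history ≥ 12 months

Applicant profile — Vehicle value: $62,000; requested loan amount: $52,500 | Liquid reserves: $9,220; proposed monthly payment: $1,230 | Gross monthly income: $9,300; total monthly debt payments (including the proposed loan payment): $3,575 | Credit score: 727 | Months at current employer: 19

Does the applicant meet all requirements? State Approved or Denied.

Loan-to-value = 52,500/62,000 = 84.7% — pass (90% max)
Reserves = 9,220/1,230 = 7.5 months ≥ 6
Debt-to-income = 3,575/9,300 = 38.4% — meets 41% limit
Credit score 727 ≥ 600 (meets)
Employment 19 ≥ 12 months
All criteria satisfied.

Approved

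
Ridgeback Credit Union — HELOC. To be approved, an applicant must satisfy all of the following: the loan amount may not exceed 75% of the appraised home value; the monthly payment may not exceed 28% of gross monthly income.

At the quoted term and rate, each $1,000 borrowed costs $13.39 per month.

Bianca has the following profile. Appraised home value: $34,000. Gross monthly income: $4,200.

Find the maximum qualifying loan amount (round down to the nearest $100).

Payment cap: 28% × $4,200 = $1,176/month.
At $13.39 per $1,000, that supports 1,176/13.39 × 1,000 ≈ $87,826 → $87,800.
LTV cap: 75% × $34,000 = $25,500 → $25,500.
Binding constraint: loan-to-value.

$25,500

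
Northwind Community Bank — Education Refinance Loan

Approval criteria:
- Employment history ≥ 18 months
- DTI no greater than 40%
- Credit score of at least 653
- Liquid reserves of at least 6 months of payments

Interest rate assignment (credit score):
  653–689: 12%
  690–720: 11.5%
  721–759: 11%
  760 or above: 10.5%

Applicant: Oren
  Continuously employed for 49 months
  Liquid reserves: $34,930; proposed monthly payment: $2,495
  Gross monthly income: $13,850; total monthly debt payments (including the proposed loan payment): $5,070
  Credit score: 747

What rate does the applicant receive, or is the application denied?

Approved at 11%

Credit score 747 ≥ 653 (meets minimum)
Employment 49 ≥ 18 months
DTI = 5,070/13,850 = 36.6% ≤ 40%
Reserves = 34,930/2,495 = 14.0 months ≥ 6
All requirements met. Score 747 falls in the 721–759 tier → 11%.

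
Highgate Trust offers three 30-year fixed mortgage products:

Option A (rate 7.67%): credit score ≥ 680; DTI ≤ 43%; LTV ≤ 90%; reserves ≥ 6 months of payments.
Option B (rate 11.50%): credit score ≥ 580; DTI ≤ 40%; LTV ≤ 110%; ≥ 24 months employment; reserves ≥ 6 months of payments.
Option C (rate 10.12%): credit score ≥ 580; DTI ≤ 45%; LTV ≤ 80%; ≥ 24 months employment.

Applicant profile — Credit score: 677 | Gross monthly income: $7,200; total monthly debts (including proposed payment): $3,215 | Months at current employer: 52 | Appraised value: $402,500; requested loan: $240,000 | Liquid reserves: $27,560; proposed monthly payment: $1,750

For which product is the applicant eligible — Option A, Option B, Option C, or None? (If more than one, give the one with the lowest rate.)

DTI = 3,215/7,200 = 44.7%.
LTV = 240,000/402,500 = 59.6%.
Reserves = 27,560/1,750 = 15.7 months.
Option A: score 677 < 680; DTI 44.7% > 43%; LTV 59.6% ≤ 90%; reserves 15.7 ≥ 6 mo → does not qualify.
Option B: score 677 ≥ 580; DTI 44.7% > 40%; LTV 59.6% ≤ 110%; employment 52 ≥ 24 mo; reserves 15.7 ≥ 6 mo → does not qualify.
Option C: score 677 ≥ 580; DTI 44.7% ≤ 45%; LTV 59.6% ≤ 80%; employment 52 ≥ 24 mo → qualifies.

Option C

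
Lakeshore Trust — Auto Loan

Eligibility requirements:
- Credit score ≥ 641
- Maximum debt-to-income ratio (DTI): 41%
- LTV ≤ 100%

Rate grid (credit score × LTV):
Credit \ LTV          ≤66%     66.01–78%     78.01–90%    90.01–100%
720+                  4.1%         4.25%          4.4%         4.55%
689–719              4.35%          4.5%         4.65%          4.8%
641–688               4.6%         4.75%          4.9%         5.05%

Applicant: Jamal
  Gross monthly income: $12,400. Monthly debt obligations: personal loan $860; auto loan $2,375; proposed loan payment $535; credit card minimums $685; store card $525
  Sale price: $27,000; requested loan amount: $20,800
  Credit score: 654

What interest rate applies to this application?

Credit score 654 ≥ 641; Total monthly debts = (860 + 2,375 + 535 + 685 + 525) = 4,980. Debt-to-income = 4,980/12,400 = 40.2% — meets 41% limit
LTV = 20,800/27,000 = 77% ≤ 100%
Row: 654 falls in 641–688. Column: 77% falls in 66.01–78%. Rate = 4.75%.

4.75%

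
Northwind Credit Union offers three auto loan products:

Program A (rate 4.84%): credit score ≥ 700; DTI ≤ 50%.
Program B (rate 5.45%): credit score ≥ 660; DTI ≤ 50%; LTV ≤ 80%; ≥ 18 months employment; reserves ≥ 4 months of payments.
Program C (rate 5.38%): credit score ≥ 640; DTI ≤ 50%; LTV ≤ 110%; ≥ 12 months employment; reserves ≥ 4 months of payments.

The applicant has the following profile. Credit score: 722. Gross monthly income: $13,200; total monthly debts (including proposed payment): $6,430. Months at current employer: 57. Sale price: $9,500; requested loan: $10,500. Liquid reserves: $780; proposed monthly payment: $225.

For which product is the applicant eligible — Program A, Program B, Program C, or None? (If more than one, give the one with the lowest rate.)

Program A

DTI = 6,430/13,200 = 48.7%.
LTV = 10,500/9,500 = 110.5%.
Reserves = 780/225 = 3.5 months.
Program A: score 722 ≥ 700; DTI 48.7% ≤ 50% → qualifies.
Program B: score 722 ≥ 660; DTI 48.7% ≤ 50%; LTV 110.5% > 80%; employment 57 ≥ 18 mo; reserves 3.5 < 4 mo → does not qualify.
Program C: score 722 ≥ 640; DTI 48.7% ≤ 50%; LTV 110.5% > 110%; employment 57 ≥ 12 mo; reserves 3.5 < 4 mo → does not qualify.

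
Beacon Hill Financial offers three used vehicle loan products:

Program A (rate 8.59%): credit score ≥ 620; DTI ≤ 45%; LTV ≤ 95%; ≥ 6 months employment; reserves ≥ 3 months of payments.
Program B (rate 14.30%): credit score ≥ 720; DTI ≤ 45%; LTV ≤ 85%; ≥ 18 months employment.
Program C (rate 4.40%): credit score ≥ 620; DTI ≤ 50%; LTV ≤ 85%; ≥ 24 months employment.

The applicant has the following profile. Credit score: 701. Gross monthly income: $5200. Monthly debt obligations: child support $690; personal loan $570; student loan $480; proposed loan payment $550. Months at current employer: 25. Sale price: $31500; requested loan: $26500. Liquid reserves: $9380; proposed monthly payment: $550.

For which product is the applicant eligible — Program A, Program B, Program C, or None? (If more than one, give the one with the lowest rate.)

Program C

Total debts = (690 + 570 + 480 + 550) = 2,290; DTI = 2,290/5,200 = 44%.
LTV = 26,500/31,500 = 84.1%.
Reserves = 9,380/550 = 17.1 months.
Program A: score 701 ≥ 620; DTI 44% ≤ 45%; LTV 84.1% ≤ 95%; employment 25 ≥ 6 mo; reserves 17.1 ≥ 3 mo → qualifies.
Program B: score 701 < 720; DTI 44% ≤ 45%; LTV 84.1% ≤ 85%; employment 25 ≥ 18 mo → does not qualify.
Program C: score 701 ≥ 620; DTI 44% ≤ 50%; LTV 84.1% ≤ 85%; employment 25 ≥ 24 mo → qualifies.
Qualifying: Program A, Program C. Lowest rate is 4.40% → Program C.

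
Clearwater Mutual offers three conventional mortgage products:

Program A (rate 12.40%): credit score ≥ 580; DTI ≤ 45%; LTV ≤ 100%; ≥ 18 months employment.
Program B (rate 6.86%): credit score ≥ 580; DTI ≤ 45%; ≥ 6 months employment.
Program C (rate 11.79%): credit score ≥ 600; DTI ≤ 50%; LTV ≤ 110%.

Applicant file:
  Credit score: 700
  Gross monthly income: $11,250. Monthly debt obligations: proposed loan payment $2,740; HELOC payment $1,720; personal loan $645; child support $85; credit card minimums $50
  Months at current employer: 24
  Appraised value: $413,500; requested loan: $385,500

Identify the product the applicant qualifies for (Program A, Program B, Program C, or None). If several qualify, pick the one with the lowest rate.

Total debts = (2,740 + 1,720 + 645 + 85 + 50) = 5,240; DTI = 5,240/11,250 = 46.6%.
LTV = 385,500/413,500 = 93.2%.
Program A: score 700 ≥ 580; DTI 46.6% > 45%; LTV 93.2% ≤ 100%; employment 24 ≥ 18 mo → does not qualify.
Program B: score 700 ≥ 580; DTI 46.6% > 45%; employment 24 ≥ 6 mo → does not qualify.
Program C: score 700 ≥ 600; DTI 46.6% ≤ 50%; LTV 93.2% ≤ 110% → qualifies.

Program C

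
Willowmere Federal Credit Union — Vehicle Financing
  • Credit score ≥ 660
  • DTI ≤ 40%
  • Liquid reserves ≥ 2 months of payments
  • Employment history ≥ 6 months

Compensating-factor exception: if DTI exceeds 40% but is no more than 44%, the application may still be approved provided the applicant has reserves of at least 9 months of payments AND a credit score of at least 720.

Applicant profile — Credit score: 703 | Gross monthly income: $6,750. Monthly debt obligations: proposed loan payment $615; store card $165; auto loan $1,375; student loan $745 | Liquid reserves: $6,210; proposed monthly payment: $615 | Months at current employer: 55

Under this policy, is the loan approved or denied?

Denied

Credit score 703 ≥ 660 (meets base)
Total debts = (615 + 165 + 1,375 + 745) = 2,900. DTI: 2,900 ÷ 6,750 = 43%, over the 40% base limit.
Liquid reserves cover 6,210/615 = 10.1 months — ≥ 2 required
Employment 55 ≥ 6 months
43% falls in the override range (40%–44%), so the compensating-factor test applies.
Reserves 10.1 ≥ 9 months; credit score 703 < 720.
Compensating-factor requirement not fully met.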